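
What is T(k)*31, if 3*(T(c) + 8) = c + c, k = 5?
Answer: -434/3 ≈ -144.67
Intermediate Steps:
T(c) = -8 + 2*c/3 (T(c) = -8 + (c + c)/3 = -8 + (2*c)/3 = -8 + 2*c/3)
T(k)*31 = (-8 + (⅔)*5)*31 = (-8 + 10/3)*31 = -14/3*31 = -434/3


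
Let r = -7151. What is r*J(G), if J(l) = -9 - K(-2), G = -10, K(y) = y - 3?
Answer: 28604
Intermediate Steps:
K(y) = -3 + y
J(l) = -4 (J(l) = -9 - (-3 - 2) = -9 - 1*(-5) = -9 + 5 = -4)
r*J(G) = -7151*(-4) = 28604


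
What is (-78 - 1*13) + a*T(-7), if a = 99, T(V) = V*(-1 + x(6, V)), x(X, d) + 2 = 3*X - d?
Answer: -15337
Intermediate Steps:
x(X, d) = -2 - d + 3*X (x(X, d) = -2 + (3*X - d) = -2 + (-d + 3*X) = -2 - d + 3*X)
T(V) = V*(15 - V) (T(V) = V*(-1 + (-2 - V + 3*6)) = V*(-1 + (-2 - V + 18)) = V*(-1 + (16 - V)) = V*(15 - V))
(-78 - 1*13) + a*T(-7) = (-78 - 1*13) + 99*(-7*(15 - 1*(-7))) = (-78 - 13) + 99*(-7*(15 + 7)) = -91 + 99*(-7*22) = -91 + 99*(-154) = -91 - 15246 = -15337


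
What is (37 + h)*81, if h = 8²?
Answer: 8181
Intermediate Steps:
h = 64
(37 + h)*81 = (37 + 64)*81 = 101*81 = 8181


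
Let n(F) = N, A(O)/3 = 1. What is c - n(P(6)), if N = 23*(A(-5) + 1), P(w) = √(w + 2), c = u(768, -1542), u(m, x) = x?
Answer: -1634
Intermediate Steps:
A(O) = 3 (A(O) = 3*1 = 3)
c = -1542
P(w) = √(2 + w)
N = 92 (N = 23*(3 + 1) = 23*4 = 92)
n(F) = 92
c - n(P(6)) = -1542 - 1*92 = -1542 - 92 = -1634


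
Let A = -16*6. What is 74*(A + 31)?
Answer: -4810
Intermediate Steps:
A = -96
74*(A + 31) = 74*(-96 + 31) = 74*(-65) = -4810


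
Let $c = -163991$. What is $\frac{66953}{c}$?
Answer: $- \frac{66953}{163991} \approx -0.40827$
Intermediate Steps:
$\frac{66953}{c} = \frac{66953}{-163991} = 66953 \left(- \frac{1}{163991}\right) = - \frac{66953}{163991}$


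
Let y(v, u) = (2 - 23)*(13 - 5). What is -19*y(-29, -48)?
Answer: 3192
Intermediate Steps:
y(v, u) = -168 (y(v, u) = -21*8 = -168)
-19*y(-29, -48) = -19*(-168) = 3192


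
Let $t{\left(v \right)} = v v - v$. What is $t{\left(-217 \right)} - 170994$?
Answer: $-123688$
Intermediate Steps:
$t{\left(v \right)} = v^{2} - v$
$t{\left(-217 \right)} - 170994 = - 217 \left(-1 - 217\right) - 170994 = \left(-217\right) \left(-218\right) - 170994 = 47306 - 170994 = -123688$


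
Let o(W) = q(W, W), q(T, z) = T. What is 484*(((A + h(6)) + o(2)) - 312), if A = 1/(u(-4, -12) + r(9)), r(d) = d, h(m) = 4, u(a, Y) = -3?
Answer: -444070/3 ≈ -1.4802e+5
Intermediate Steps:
o(W) = W
A = ⅙ (A = 1/(-3 + 9) = 1/6 = ⅙ ≈ 0.16667)
484*(((A + h(6)) + o(2)) - 312) = 484*(((⅙ + 4) + 2) - 312) = 484*((25/6 + 2) - 312) = 484*(37/6 - 312) = 484*(-1835/6) = -444070/3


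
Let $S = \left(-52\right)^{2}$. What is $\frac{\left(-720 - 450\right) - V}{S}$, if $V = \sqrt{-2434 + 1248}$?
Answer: $- \frac{45}{104} - \frac{i \sqrt{1186}}{2704} \approx -0.43269 - 0.012736 i$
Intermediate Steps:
$V = i \sqrt{1186}$ ($V = \sqrt{-1186} = i \sqrt{1186} \approx 34.438 i$)
$S = 2704$
$\frac{\left(-720 - 450\right) - V}{S} = \frac{\left(-720 - 450\right) - i \sqrt{1186}}{2704} = \left(-1170 - i \sqrt{1186}\right) \frac{1}{2704} = - \frac{45}{104} - \frac{i \sqrt{1186}}{2704}$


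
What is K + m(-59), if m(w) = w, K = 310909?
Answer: 310850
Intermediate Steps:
K + m(-59) = 310909 - 59 = 310850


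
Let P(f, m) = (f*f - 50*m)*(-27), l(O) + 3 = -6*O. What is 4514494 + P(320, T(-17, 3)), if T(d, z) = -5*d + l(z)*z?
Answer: 1779394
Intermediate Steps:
l(O) = -3 - 6*O
T(d, z) = -5*d + z*(-3 - 6*z) (T(d, z) = -5*d + (-3 - 6*z)*z = -5*d + z*(-3 - 6*z))
P(f, m) = -27*f² + 1350*m (P(f, m) = (f² - 50*m)*(-27) = -27*f² + 1350*m)
4514494 + P(320, T(-17, 3)) = 4514494 + (-27*320² + 1350*(-5*(-17) - 3*3*(1 + 2*3))) = 4514494 + (-27*102400 + 1350*(85 - 3*3*(1 + 6))) = 4514494 + (-2764800 + 1350*(85 - 3*3*7)) = 4514494 + (-2764800 + 1350*(85 - 63)) = 4514494 + (-2764800 + 1350*22) = 4514494 + (-2764800 + 29700) = 4514494 - 2735100 = 1779394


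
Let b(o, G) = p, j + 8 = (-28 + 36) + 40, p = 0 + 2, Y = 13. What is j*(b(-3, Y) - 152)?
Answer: -6000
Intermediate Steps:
p = 2
j = 40 (j = -8 + ((-28 + 36) + 40) = -8 + (8 + 40) = -8 + 48 = 40)
b(o, G) = 2
j*(b(-3, Y) - 152) = 40*(2 - 152) = 40*(-150) = -6000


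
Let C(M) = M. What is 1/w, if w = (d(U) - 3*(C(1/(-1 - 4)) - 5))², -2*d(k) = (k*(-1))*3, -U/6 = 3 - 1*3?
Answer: 25/6084 ≈ 0.0041091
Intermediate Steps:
U = 0 (U = -6*(3 - 1*3) = -6*(3 - 3) = -6*0 = 0)
d(k) = 3*k/2 (d(k) = -k*(-1)*3/2 = -(-k)*3/2 = -(-3)*k/2 = 3*k/2)
w = 6084/25 (w = ((3/2)*0 - 3*(1/(-1 - 4) - 5))² = (0 - 3*(1/(-5) - 5))² = (0 - 3*(-⅕ - 5))² = (0 - 3*(-26/5))² = (0 + 78/5)² = (78/5)² = 6084/25 ≈ 243.36)
1/w = 1/(6084/25) = 25/6084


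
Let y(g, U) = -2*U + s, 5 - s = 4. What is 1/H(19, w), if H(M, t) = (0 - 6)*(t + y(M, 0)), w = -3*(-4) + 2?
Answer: -1/90 ≈ -0.011111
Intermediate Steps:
w = 14 (w = 12 + 2 = 14)
s = 1 (s = 5 - 1*4 = 5 - 4 = 1)
y(g, U) = 1 - 2*U (y(g, U) = -2*U + 1 = 1 - 2*U)
H(M, t) = -6 - 6*t (H(M, t) = (0 - 6)*(t + (1 - 2*0)) = -6*(t + (1 + 0)) = -6*(t + 1) = -6*(1 + t) = -6 - 6*t)
1/H(19, w) = 1/(-6 - 6*14) = 1/(-6 - 84) = 1/(-90) = -1/90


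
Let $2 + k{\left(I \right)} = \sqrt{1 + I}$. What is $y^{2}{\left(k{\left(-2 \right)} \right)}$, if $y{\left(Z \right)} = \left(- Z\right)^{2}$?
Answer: $\left(2 - i\right)^{4} \approx -7.0 - 24.0 i$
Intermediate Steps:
$k{\left(I \right)} = -2 + \sqrt{1 + I}$
$y{\left(Z \right)} = Z^{2}$
$y^{2}{\left(k{\left(-2 \right)} \right)} = \left(\left(-2 + \sqrt{1 - 2}\right)^{2}\right)^{2} = \left(\left(-2 + \sqrt{-1}\right)^{2}\right)^{2} = \left(\left(-2 + i\right)^{2}\right)^{2} = \left(-2 + i\right)^{4}$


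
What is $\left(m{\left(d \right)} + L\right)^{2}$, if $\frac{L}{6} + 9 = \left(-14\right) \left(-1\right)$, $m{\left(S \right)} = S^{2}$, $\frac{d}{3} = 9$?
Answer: $576081$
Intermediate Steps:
$d = 27$ ($d = 3 \cdot 9 = 27$)
$L = 30$ ($L = -54 + 6 \left(\left(-14\right) \left(-1\right)\right) = -54 + 6 \cdot 14 = -54 + 84 = 30$)
$\left(m{\left(d \right)} + L\right)^{2} = \left(27^{2} + 30\right)^{2} = \left(729 + 30\right)^{2} = 759^{2} = 576081$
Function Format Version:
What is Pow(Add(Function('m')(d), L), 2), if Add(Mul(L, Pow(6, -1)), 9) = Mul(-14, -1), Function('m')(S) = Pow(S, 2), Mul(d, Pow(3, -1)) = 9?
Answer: 576081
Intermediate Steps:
d = 27 (d = Mul(3, 9) = 27)
L = 30 (L = Add(-54, Mul(6, Mul(-14, -1))) = Add(-54, Mul(6, 14)) = Add(-54, 84) = 30)
Pow(Add(Function('m')(d), L), 2) = Pow(Add(Pow(27, 2), 30), 2) = Pow(Add(729, 30), 2) = Pow(759, 2) = 576081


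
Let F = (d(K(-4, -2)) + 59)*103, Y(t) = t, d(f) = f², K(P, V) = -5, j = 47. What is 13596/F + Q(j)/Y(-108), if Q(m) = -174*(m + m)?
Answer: 9640/63 ≈ 153.02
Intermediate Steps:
Q(m) = -348*m
F = 8652 (F = ((-5)² + 59)*103 = (25 + 59)*103 = 84*103 = 8652)
13596/F + Q(j)/Y(-108) = 13596/8652 - 348*47/(-108) = 13596*(1/8652) - 16356*(-1/108) = 11/7 + 1363/9 = 9640/63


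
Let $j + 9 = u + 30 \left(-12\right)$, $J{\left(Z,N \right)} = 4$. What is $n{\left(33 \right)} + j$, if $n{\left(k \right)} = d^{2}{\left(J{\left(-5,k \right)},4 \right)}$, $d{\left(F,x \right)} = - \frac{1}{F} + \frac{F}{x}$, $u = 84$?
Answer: $- \frac{4551}{16} \approx -284.44$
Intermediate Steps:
$j = -285$ ($j = -9 + \left(84 + 30 \left(-12\right)\right) = -9 + \left(84 - 360\right) = -9 - 276 = -285$)
$n{\left(k \right)} = \frac{9}{16}$ ($n{\left(k \right)} = \left(- \frac{1}{4} + \frac{4}{4}\right)^{2} = \left(\left(-1\right) \frac{1}{4} + 4 \cdot \frac{1}{4}\right)^{2} = \left(- \frac{1}{4} + 1\right)^{2} = \left(\frac{3}{4}\right)^{2} = \frac{9}{16}$)
$n{\left(33 \right)} + j = \frac{9}{16} - 285 = - \frac{4551}{16}$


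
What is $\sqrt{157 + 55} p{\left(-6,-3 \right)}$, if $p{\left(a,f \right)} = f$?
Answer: $- 6 \sqrt{53} \approx -43.681$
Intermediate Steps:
$\sqrt{157 + 55} p{\left(-6,-3 \right)} = \sqrt{157 + 55} \left(-3\right) = \sqrt{212} \left(-3\right) = 2 \sqrt{53} \left(-3\right) = - 6 \sqrt{53}$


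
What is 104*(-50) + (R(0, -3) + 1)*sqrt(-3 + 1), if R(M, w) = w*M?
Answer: -5200 + I*sqrt(2) ≈ -5200.0 + 1.4142*I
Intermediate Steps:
R(M, w) = M*w
104*(-50) + (R(0, -3) + 1)*sqrt(-3 + 1) = 104*(-50) + (0*(-3) + 1)*sqrt(-3 + 1) = -5200 + (0 + 1)*sqrt(-2) = -5200 + 1*(I*sqrt(2)) = -5200 + I*sqrt(2)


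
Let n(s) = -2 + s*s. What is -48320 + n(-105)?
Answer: -37297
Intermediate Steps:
n(s) = -2 + s**2
-48320 + n(-105) = -48320 + (-2 + (-105)**2) = -48320 + (-2 + 11025) = -48320 + 11023 = -37297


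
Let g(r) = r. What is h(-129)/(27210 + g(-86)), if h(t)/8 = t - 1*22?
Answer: -302/6781 ≈ -0.044536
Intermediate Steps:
h(t) = -176 + 8*t (h(t) = 8*(t - 1*22) = 8*(t - 22) = 8*(-22 + t) = -176 + 8*t)
h(-129)/(27210 + g(-86)) = (-176 + 8*(-129))/(27210 - 86) = (-176 - 1032)/27124 = -1208*1/27124 = -302/6781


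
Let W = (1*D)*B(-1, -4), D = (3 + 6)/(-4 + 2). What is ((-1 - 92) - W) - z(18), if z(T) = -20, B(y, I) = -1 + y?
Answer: -82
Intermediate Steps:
D = -9/2 (D = 9/(-2) = 9*(-½) = -9/2 ≈ -4.5000)
W = 9 (W = (1*(-9/2))*(-1 - 1) = -9/2*(-2) = 9)
((-1 - 92) - W) - z(18) = ((-1 - 92) - 1*9) - 1*(-20) = (-93 - 9) + 20 = -102 + 20 = -82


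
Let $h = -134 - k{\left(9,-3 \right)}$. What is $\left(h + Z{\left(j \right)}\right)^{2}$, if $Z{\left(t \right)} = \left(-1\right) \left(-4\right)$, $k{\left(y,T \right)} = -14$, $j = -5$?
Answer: $13456$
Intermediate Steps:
$Z{\left(t \right)} = 4$
$h = -120$ ($h = -134 - -14 = -134 + 14 = -120$)
$\left(h + Z{\left(j \right)}\right)^{2} = \left(-120 + 4\right)^{2} = \left(-116\right)^{2} = 13456$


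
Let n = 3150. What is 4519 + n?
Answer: 7669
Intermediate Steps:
4519 + n = 4519 + 3150 = 7669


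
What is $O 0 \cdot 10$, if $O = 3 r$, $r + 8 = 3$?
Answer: $0$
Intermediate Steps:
$r = -5$ ($r = -8 + 3 = -5$)
$O = -15$ ($O = 3 \left(-5\right) = -15$)
$O 0 \cdot 10 = \left(-15\right) 0 \cdot 10 = 0 \cdot 10 = 0$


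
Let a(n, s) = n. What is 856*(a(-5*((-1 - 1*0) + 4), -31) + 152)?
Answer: 117272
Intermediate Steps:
856*(a(-5*((-1 - 1*0) + 4), -31) + 152) = 856*(-5*((-1 - 1*0) + 4) + 152) = 856*(-5*((-1 + 0) + 4) + 152) = 856*(-5*(-1 + 4) + 152) = 856*(-5*3 + 152) = 856*(-15 + 152) = 856*137 = 117272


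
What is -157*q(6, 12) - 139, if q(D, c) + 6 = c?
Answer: -1081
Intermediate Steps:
q(D, c) = -6 + c
-157*q(6, 12) - 139 = -157*(-6 + 12) - 139 = -157*6 - 139 = -942 - 139 = -1081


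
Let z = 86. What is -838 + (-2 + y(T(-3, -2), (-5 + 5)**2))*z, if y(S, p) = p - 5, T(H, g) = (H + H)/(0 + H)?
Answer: -1440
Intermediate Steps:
T(H, g) = 2 (T(H, g) = (2*H)/H = 2)
y(S, p) = -5 + p
-838 + (-2 + y(T(-3, -2), (-5 + 5)**2))*z = -838 + (-2 + (-5 + (-5 + 5)**2))*86 = -838 + (-2 + (-5 + 0**2))*86 = -838 + (-2 + (-5 + 0))*86 = -838 + (-2 - 5)*86 = -838 - 7*86 = -838 - 602 = -1440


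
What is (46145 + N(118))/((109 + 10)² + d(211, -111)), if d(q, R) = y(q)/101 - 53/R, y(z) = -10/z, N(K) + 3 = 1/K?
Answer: 12879687023397/3952914007972 ≈ 3.2583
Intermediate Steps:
N(K) = -3 + 1/K
d(q, R) = -53/R - 10/(101*q) (d(q, R) = -10/q/101 - 53/R = -10/q*(1/101) - 53/R = -10/(101*q) - 53/R = -53/R - 10/(101*q))
(46145 + N(118))/((109 + 10)² + d(211, -111)) = (46145 + (-3 + 1/118))/((109 + 10)² + (-53/(-111) - 10/101/211)) = (46145 + (-3 + 1/118))/(119² + (-53*(-1/111) - 10/101*1/211)) = (46145 - 353/118)/(14161 + (53/111 - 10/21311)) = 5444757/(118*(14161 + 1128373/2365521)) = 5444757/(118*(33499271254/2365521)) = (5444757/118)*(2365521/33499271254) = 12879687023397/3952914007972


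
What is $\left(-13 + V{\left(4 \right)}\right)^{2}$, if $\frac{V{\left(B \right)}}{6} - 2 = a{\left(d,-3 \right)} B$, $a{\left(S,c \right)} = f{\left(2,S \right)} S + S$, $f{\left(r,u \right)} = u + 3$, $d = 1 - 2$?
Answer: $5329$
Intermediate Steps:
$d = -1$ ($d = 1 - 2 = -1$)
$f{\left(r,u \right)} = 3 + u$
$a{\left(S,c \right)} = S + S \left(3 + S\right)$ ($a{\left(S,c \right)} = \left(3 + S\right) S + S = S \left(3 + S\right) + S = S + S \left(3 + S\right)$)
$V{\left(B \right)} = 12 - 18 B$ ($V{\left(B \right)} = 12 + 6 - (4 - 1) B = 12 + 6 \left(-1\right) 3 B = 12 + 6 \left(- 3 B\right) = 12 - 18 B$)
$\left(-13 + V{\left(4 \right)}\right)^{2} = \left(-13 + \left(12 - 72\right)\right)^{2} = \left(-13 - 60\right)^{2} = \left(-73\right)^{2} = 5329$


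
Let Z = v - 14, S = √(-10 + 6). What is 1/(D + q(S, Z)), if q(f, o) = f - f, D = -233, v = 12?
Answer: -1/233 ≈ -0.0042918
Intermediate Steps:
S = 2*I (S = √(-4) = 2*I ≈ 2.0*I)
Z = -2 (Z = 12 - 14 = -2)
q(f, o) = 0
1/(D + q(S, Z)) = 1/(-233 + 0) = 1/(-233) = -1/233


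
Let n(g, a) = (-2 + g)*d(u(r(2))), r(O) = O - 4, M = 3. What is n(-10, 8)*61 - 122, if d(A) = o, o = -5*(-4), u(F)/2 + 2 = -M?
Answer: -14762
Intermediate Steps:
r(O) = -4 + O
u(F) = -10 (u(F) = -4 + 2*(-1*3) = -4 + 2*(-3) = -4 - 6 = -10)
o = 20
d(A) = 20
n(g, a) = -40 + 20*g (n(g, a) = (-2 + g)*20 = -40 + 20*g)
n(-10, 8)*61 - 122 = (-40 + 20*(-10))*61 - 122 = (-40 - 200)*61 - 122 = -240*61 - 122 = -14640 - 122 = -14762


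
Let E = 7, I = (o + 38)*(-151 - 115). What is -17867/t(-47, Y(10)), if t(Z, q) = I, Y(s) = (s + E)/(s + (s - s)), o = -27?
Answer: 17867/2926 ≈ 6.1063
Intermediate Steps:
I = -2926 (I = (-27 + 38)*(-151 - 115) = 11*(-266) = -2926)
Y(s) = (7 + s)/s (Y(s) = (s + 7)/(s + (s - s)) = (7 + s)/(s + 0) = (7 + s)/s)
t(Z, q) = -2926
-17867/t(-47, Y(10)) = -17867/(-2926) = -17867*(-1/2926) = 17867/2926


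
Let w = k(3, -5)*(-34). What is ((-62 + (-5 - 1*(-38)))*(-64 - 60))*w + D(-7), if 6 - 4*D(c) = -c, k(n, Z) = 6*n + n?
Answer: -10270177/4 ≈ -2.5675e+6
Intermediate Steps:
k(n, Z) = 7*n
w = -714 (w = (7*3)*(-34) = 21*(-34) = -714)
D(c) = 3/2 + c/4 (D(c) = 3/2 - (-1)*c/4 = 3/2 + c/4)
((-62 + (-5 - 1*(-38)))*(-64 - 60))*w + D(-7) = ((-62 + (-5 - 1*(-38)))*(-64 - 60))*(-714) + (3/2 + (¼)*(-7)) = ((-62 + (-5 + 38))*(-124))*(-714) + (3/2 - 7/4) = ((-62 + 33)*(-124))*(-714) - ¼ = -29*(-124)*(-714) - ¼ = 3596*(-714) - ¼ = -2567544 - ¼ = -10270177/4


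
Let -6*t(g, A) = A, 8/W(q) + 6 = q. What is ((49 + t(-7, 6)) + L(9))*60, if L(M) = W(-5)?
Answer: 31200/11 ≈ 2836.4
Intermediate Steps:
W(q) = 8/(-6 + q)
t(g, A) = -A/6
L(M) = -8/11 (L(M) = 8/(-6 - 5) = 8/(-11) = 8*(-1/11) = -8/11)
((49 + t(-7, 6)) + L(9))*60 = ((49 - ⅙*6) - 8/11)*60 = ((49 - 1) - 8/11)*60 = (48 - 8/11)*60 = (520/11)*60 = 31200/11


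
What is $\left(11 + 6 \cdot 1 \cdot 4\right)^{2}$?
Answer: $1225$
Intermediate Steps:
$\left(11 + 6 \cdot 1 \cdot 4\right)^{2} = \left(11 + 6 \cdot 4\right)^{2} = \left(11 + 24\right)^{2} = 35^{2} = 1225$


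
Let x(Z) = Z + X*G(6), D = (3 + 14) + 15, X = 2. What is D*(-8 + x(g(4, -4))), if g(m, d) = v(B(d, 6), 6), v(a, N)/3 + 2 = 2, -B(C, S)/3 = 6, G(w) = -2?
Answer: -384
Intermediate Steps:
B(C, S) = -18 (B(C, S) = -3*6 = -18)
v(a, N) = 0 (v(a, N) = -6 + 3*2 = -6 + 6 = 0)
g(m, d) = 0
D = 32 (D = 17 + 15 = 32)
x(Z) = -4 + Z (x(Z) = Z + 2*(-2) = Z - 4 = -4 + Z)
D*(-8 + x(g(4, -4))) = 32*(-8 + (-4 + 0)) = 32*(-8 - 4) = 32*(-12) = -384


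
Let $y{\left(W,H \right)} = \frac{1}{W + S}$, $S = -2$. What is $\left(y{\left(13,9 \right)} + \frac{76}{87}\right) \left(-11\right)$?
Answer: $- \frac{923}{87} \approx -10.609$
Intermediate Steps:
$y{\left(W,H \right)} = \frac{1}{-2 + W}$ ($y{\left(W,H \right)} = \frac{1}{W - 2} = \frac{1}{-2 + W}$)
$\left(y{\left(13,9 \right)} + \frac{76}{87}\right) \left(-11\right) = \left(\frac{1}{-2 + 13} + \frac{76}{87}\right) \left(-11\right) = \left(\frac{1}{11} + 76 \cdot \frac{1}{87}\right) \left(-11\right) = \left(\frac{1}{11} + \frac{76}{87}\right) \left(-11\right) = \frac{923}{957} \left(-11\right) = - \frac{923}{87}$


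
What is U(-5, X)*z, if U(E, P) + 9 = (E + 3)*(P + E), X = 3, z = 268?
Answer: -1340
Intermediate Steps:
U(E, P) = -9 + (3 + E)*(E + P) (U(E, P) = -9 + (E + 3)*(P + E) = -9 + (3 + E)*(E + P))
U(-5, X)*z = (-9 + (-5)² + 3*(-5) + 3*3 - 5*3)*268 = (-9 + 25 - 15 + 9 - 15)*268 = -5*268 = -1340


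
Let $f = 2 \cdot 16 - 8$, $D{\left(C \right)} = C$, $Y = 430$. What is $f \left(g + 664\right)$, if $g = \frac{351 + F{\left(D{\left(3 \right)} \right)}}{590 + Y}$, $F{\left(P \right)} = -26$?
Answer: $\frac{271042}{17} \approx 15944.0$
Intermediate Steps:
$f = 24$ ($f = 32 - 8 = 24$)
$g = \frac{65}{204}$ ($g = \frac{351 - 26}{590 + 430} = \frac{325}{1020} = 325 \cdot \frac{1}{1020} = \frac{65}{204} \approx 0.31863$)
$f \left(g + 664\right) = 24 \left(\frac{65}{204} + 664\right) = 24 \cdot \frac{135521}{204} = \frac{271042}{17}$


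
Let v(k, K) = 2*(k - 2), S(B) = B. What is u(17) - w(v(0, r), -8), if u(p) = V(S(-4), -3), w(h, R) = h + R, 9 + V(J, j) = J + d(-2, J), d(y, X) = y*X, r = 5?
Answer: 7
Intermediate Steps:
d(y, X) = X*y
v(k, K) = -4 + 2*k (v(k, K) = 2*(-2 + k) = -4 + 2*k)
V(J, j) = -9 - J (V(J, j) = -9 + (J + J*(-2)) = -9 + (J - 2*J) = -9 - J)
w(h, R) = R + h
u(p) = -5 (u(p) = -9 - 1*(-4) = -9 + 4 = -5)
u(17) - w(v(0, r), -8) = -5 - (-8 + (-4 + 2*0)) = -5 - (-8 + (-4 + 0)) = -5 - (-8 - 4) = -5 - 1*(-12) = -5 + 12 = 7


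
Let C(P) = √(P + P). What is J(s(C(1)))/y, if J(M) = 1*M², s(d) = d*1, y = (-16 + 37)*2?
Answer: 1/21 ≈ 0.047619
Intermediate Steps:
C(P) = √2*√P (C(P) = √(2*P) = √2*√P)
y = 42 (y = 21*2 = 42)
s(d) = d
J(M) = M²
J(s(C(1)))/y = (√2*√1)²/42 = (√2*1)²*(1/42) = (√2)²*(1/42) = 2*(1/42) = 1/21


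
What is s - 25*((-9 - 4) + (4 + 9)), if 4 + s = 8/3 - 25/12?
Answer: -41/12 ≈ -3.4167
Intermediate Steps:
s = -41/12 (s = -4 + (8/3 - 25/12) = -4 + 7/12 = -41/12 ≈ -3.4167)
s - 25*((-9 - 4) + (4 + 9)) = -41/12 - 25*((-9 - 4) + (4 + 9)) = -41/12 - 25*(-13 + 13) = -41/12 - 25*0 = -41/12 + 0 = -41/12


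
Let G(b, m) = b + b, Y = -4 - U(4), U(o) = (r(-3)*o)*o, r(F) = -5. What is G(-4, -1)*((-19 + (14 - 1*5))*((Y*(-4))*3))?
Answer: -72960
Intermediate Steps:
U(o) = -5*o**2 (U(o) = (-5*o)*o = -5*o**2)
Y = 76 (Y = -4 - (-5)*4**2 = -4 - (-5)*16 = -4 - 1*(-80) = -4 + 80 = 76)
G(b, m) = 2*b
G(-4, -1)*((-19 + (14 - 1*5))*((Y*(-4))*3)) = (2*(-4))*((-19 + (14 - 1*5))*((76*(-4))*3)) = -8*(-19 + (14 - 5))*(-304*3) = -8*(-19 + 9)*(-912) = -(-80)*(-912) = -8*9120 = -72960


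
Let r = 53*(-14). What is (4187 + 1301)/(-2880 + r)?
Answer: -2744/1811 ≈ -1.5152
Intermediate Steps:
r = -742
(4187 + 1301)/(-2880 + r) = (4187 + 1301)/(-2880 - 742) = 5488/(-3622) = 5488*(-1/3622) = -2744/1811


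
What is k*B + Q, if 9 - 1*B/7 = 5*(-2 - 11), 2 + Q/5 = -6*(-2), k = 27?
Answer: 14036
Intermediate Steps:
Q = 50 (Q = -10 + 5*(-6*(-2)) = -10 + 5*12 = -10 + 60 = 50)
B = 518 (B = 63 - 35*(-2 - 11) = 63 - 35*(-13) = 63 - 7*(-65) = 63 + 455 = 518)
k*B + Q = 27*518 + 50 = 13986 + 50 = 14036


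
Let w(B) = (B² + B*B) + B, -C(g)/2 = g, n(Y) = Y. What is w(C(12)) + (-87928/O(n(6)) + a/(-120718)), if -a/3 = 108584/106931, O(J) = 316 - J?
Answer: 844706216464384/1000408475495 ≈ 844.36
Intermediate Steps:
C(g) = -2*g
a = -325752/106931 ≈ -3.0464
w(B) = B + 2*B² (w(B) = (B² + B²) + B = 2*B² + B = B + 2*B²)
w(C(12)) + (-87928/O(n(6)) + a/(-120718)) = (-2*12)*(1 + 2*(-2*12)) + (-87928/(316 - 1*6) - 325752/106931/(-120718)) = -24*(1 + 2*(-24)) + (-87928/(316 - 6) - 325752/106931*(-1/120718)) = -24*(1 - 48) + (-87928/310 + 162876/6454248229) = -24*(-47) + (-87928*1/310 + 162876/6454248229) = 1128 + (-43964/155 + 162876/6454248229) = 1128 - 283754543893976/1000408475495 = 844706216464384/1000408475495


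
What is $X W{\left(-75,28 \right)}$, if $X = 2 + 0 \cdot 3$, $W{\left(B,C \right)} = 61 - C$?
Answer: $66$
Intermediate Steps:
$X = 2$ ($X = 2 + 0 = 2$)
$X W{\left(-75,28 \right)} = 2 \left(61 - 28\right) = 2 \cdot 33 = 66$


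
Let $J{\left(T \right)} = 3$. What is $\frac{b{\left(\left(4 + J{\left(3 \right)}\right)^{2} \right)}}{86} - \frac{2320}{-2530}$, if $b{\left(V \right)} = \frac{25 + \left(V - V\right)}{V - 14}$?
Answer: $\frac{140929}{152306} \approx 0.9253$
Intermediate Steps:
$b{\left(V \right)} = \frac{25}{-14 + V}$ ($b{\left(V \right)} = \frac{25 + 0}{-14 + V} = \frac{25}{-14 + V}$)
$\frac{b{\left(\left(4 + J{\left(3 \right)}\right)^{2} \right)}}{86} - \frac{2320}{-2530} = \frac{25 \frac{1}{-14 + \left(4 + 3\right)^{2}}}{86} - \frac{2320}{-2530} = \frac{25}{-14 + 7^{2}} \cdot \frac{1}{86} - - \frac{232}{253} = \frac{25}{-14 + 49} \cdot \frac{1}{86} + \frac{232}{253} = \frac{25}{35} \cdot \frac{1}{86} + \frac{232}{253} = 25 \cdot \frac{1}{35} \cdot \frac{1}{86} + \frac{232}{253} = \frac{5}{7} \cdot \frac{1}{86} + \frac{232}{253} = \frac{5}{602} + \frac{232}{253} = \frac{140929}{152306}$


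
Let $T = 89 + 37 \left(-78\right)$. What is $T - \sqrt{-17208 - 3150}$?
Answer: $-2797 - 3 i \sqrt{2262} \approx -2797.0 - 142.68 i$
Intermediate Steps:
$T = -2797$ ($T = 89 - 2886 = -2797$)
$T - \sqrt{-17208 - 3150} = -2797 - \sqrt{-17208 - 3150} = -2797 - \sqrt{-20358} = -2797 - 3 i \sqrt{2262}$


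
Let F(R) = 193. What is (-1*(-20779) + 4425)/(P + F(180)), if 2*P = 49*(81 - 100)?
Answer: -50408/545 ≈ -92.492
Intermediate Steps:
P = -931/2 (P = (49*(81 - 100))/2 = (49*(-19))/2 = (1/2)*(-931) = -931/2 ≈ -465.50)
(-1*(-20779) + 4425)/(P + F(180)) = (-1*(-20779) + 4425)/(-931/2 + 193) = (20779 + 4425)/(-545/2) = 25204*(-2/545) = -50408/545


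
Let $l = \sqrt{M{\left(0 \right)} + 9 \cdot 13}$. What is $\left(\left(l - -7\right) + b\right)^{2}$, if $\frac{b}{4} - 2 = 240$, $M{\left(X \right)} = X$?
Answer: $950742 + 5850 \sqrt{13} \approx 9.7183 \cdot 10^{5}$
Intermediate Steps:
$b = 968$ ($b = 8 + 4 \cdot 240 = 8 + 960 = 968$)
$l = 3 \sqrt{13}$ ($l = \sqrt{0 + 9 \cdot 13} = \sqrt{0 + 117} = \sqrt{117} = 3 \sqrt{13} \approx 10.817$)
$\left(\left(l - -7\right) + b\right)^{2} = \left(\left(3 \sqrt{13} - -7\right) + 968\right)^{2} = \left(\left(3 \sqrt{13} + 7\right) + 968\right)^{2} = \left(\left(7 + 3 \sqrt{13}\right) + 968\right)^{2} = \left(975 + 3 \sqrt{13}\right)^{2}$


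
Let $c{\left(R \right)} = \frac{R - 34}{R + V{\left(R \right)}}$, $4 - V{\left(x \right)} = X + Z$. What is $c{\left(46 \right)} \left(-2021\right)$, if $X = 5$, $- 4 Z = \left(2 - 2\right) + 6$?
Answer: $- \frac{16168}{31} \approx -521.55$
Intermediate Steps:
$Z = - \frac{3}{2}$ ($Z = - \frac{\left(2 - 2\right) + 6}{4} = - \frac{0 + 6}{4} = \left(- \frac{1}{4}\right) 6 = - \frac{3}{2} \approx -1.5$)
$V{\left(x \right)} = \frac{1}{2}$ ($V{\left(x \right)} = 4 - \left(5 - \frac{3}{2}\right) = 4 - \frac{7}{2} = \frac{1}{2}$)
$c{\left(R \right)} = \frac{-34 + R}{\frac{1}{2} + R}$ ($c{\left(R \right)} = \frac{R - 34}{R + \frac{1}{2}} = \frac{-34 + R}{\frac{1}{2} + R}$)
$c{\left(46 \right)} \left(-2021\right) = \frac{2 \left(-34 + 46\right)}{1 + 2 \cdot 46} \left(-2021\right) = 2 \frac{1}{1 + 92} \cdot 12 \left(-2021\right) = 2 \cdot \frac{1}{93} \cdot 12 \left(-2021\right) = \frac{8}{31} \left(-2021\right) = - \frac{16168}{31}$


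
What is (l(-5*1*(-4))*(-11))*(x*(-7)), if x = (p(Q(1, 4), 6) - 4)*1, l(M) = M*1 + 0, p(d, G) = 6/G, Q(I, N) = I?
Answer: -4620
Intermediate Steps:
l(M) = M (l(M) = M + 0 = M)
x = -3 (x = (6/6 - 4)*1 = (6*(⅙) - 4)*1 = (1 - 4)*1 = -3*1 = -3)
(l(-5*1*(-4))*(-11))*(x*(-7)) = ((-5*1*(-4))*(-11))*(-3*(-7)) = (-5*(-4)*(-11))*21 = (20*(-11))*21 = -220*21 = -4620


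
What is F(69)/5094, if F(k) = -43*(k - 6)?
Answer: -301/566 ≈ -0.53180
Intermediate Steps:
F(k) = 258 - 43*k (F(k) = -43*(-6 + k) = 258 - 43*k)
F(69)/5094 = (258 - 43*69)/5094 = (258 - 2967)*(1/5094) = -2709*1/5094 = -301/566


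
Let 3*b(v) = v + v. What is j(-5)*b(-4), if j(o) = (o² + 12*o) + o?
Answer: 320/3 ≈ 106.67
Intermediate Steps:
b(v) = 2*v/3 (b(v) = (v + v)/3 = (2*v)/3 = 2*v/3)
j(o) = o² + 13*o
j(-5)*b(-4) = (-5*(13 - 5))*((⅔)*(-4)) = -5*8*(-8/3) = -40*(-8/3) = 320/3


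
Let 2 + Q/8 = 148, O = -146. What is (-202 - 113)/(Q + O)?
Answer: -45/146 ≈ -0.30822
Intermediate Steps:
Q = 1168 (Q = -16 + 8*148 = -16 + 1184 = 1168)
(-202 - 113)/(Q + O) = (-202 - 113)/(1168 - 146) = -315/1022 = -315*1/1022 = -45/146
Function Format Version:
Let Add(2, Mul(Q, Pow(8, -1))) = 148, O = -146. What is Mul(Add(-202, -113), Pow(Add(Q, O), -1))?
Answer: Rational(-45, 146) ≈ -0.30822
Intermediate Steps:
Q = 1168 (Q = Add(-16, Mul(8, 148)) = Add(-16, 1184) = 1168)
Mul(Add(-202, -113), Pow(Add(Q, O), -1)) = Mul(Add(-202, -113), Pow(Add(1168, -146), -1)) = Mul(-315, Pow(1022, -1)) = Mul(-315, Rational(1, 1022)) = Rational(-45, 146)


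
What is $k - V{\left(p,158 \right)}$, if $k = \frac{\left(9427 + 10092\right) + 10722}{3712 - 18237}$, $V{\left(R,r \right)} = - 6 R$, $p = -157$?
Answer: $- \frac{13712791}{14525} \approx -944.08$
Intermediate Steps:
$k = - \frac{30241}{14525}$ ($k = \frac{19519 + 10722}{-14525} = 30241 \left(- \frac{1}{14525}\right) = - \frac{30241}{14525} \approx -2.082$)
$k - V{\left(p,158 \right)} = - \frac{30241}{14525} - \left(-6\right) \left(-157\right) = - \frac{30241}{14525} - 942 = - \frac{13712791}{14525}$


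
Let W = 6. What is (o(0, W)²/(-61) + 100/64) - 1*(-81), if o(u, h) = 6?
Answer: 80005/976 ≈ 81.972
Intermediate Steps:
(o(0, W)²/(-61) + 100/64) - 1*(-81) = (6²/(-61) + 100/64) - 1*(-81) = (36*(-1/61) + 100*(1/64)) + 81 = (-36/61 + 25/16) + 81 = 949/976 + 81 = 80005/976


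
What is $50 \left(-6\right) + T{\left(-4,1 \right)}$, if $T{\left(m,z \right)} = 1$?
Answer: $-299$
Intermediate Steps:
$50 \left(-6\right) + T{\left(-4,1 \right)} = 50 \left(-6\right) + 1 = -300 + 1 = -299$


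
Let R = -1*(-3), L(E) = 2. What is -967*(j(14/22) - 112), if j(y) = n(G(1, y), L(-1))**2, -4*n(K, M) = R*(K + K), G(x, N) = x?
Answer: 424513/4 ≈ 1.0613e+5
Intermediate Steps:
R = 3
n(K, M) = -3*K/2 (n(K, M) = -3*(K + K)/4 = -3*2*K/4 = -3*K/2)
j(y) = 9/4 (j(y) = (-3/2*1)**2 = (-3/2)**2 = 9/4)
-967*(j(14/22) - 112) = -967*(9/4 - 112) = -967*(-439/4) = 424513/4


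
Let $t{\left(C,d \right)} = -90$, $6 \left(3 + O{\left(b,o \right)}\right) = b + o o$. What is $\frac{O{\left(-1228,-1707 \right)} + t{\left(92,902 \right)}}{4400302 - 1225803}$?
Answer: $\frac{2912063}{19046994} \approx 0.15289$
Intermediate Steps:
$O{\left(b,o \right)} = -3 + \frac{b}{6} + \frac{o^{2}}{6}$ ($O{\left(b,o \right)} = -3 + \frac{b + o o}{6} = -3 + \frac{b + o^{2}}{6} = -3 + \left(\frac{b}{6} + \frac{o^{2}}{6}\right) = -3 + \frac{b}{6} + \frac{o^{2}}{6}$)
$\frac{O{\left(-1228,-1707 \right)} + t{\left(92,902 \right)}}{4400302 - 1225803} = \frac{\left(-3 + \frac{1}{6} \left(-1228\right) + \frac{\left(-1707\right)^{2}}{6}\right) - 90}{4400302 - 1225803} = \frac{\left(-3 - \frac{614}{3} + \frac{1}{6} \cdot 2913849\right) - 90}{3174499} = \left(\left(-3 - \frac{614}{3} + \frac{971283}{2}\right) - 90\right) \frac{1}{3174499} = \left(\frac{2912603}{6} - 90\right) \frac{1}{3174499} = \frac{2912063}{6} \cdot \frac{1}{3174499} = \frac{2912063}{19046994}$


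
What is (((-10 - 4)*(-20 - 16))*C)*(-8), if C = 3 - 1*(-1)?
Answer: -16128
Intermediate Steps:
C = 4 (C = 3 + 1 = 4)
(((-10 - 4)*(-20 - 16))*C)*(-8) = (((-10 - 4)*(-20 - 16))*4)*(-8) = (-14*(-36)*4)*(-8) = (504*4)*(-8) = 2016*(-8) = -16128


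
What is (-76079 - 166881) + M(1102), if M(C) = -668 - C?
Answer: -244730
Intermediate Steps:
(-76079 - 166881) + M(1102) = (-76079 - 166881) + (-668 - 1*1102) = -242960 + (-668 - 1102) = -242960 - 1770 = -244730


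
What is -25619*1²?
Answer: -25619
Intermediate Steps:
-25619*1² = -25619*1 = -25619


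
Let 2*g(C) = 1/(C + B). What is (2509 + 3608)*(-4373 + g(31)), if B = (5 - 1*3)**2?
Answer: -1872468753/70 ≈ -2.6750e+7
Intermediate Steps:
B = 4 (B = (5 - 3)**2 = 2**2 = 4)
g(C) = 1/(2*(4 + C)) (g(C) = 1/(2*(C + 4)) = 1/(2*(4 + C)))
(2509 + 3608)*(-4373 + g(31)) = (2509 + 3608)*(-4373 + 1/(2*(4 + 31))) = 6117*(-4373 + (1/2)/35) = 6117*(-4373 + (1/2)*(1/35)) = 6117*(-4373 + 1/70) = 6117*(-306109/70) = -1872468753/70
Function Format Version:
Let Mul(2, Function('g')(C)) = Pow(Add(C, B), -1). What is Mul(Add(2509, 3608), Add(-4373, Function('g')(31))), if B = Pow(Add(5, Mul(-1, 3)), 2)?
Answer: Rational(-1872468753, 70) ≈ -2.6750e+7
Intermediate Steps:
B = 4 (B = Pow(Add(5, -3), 2) = Pow(2, 2) = 4)
Function('g')(C) = Mul(Rational(1, 2), Pow(Add(4, C), -1)) (Function('g')(C) = Mul(Rational(1, 2), Pow(Add(C, 4), -1)) = Mul(Rational(1, 2), Pow(Add(4, C), -1)))
Mul(Add(2509, 3608), Add(-4373, Function('g')(31))) = Mul(Add(2509, 3608), Add(-4373, Mul(Rational(1, 2), Pow(Add(4, 31), -1)))) = Mul(6117, Add(-4373, Mul(Rational(1, 2), Pow(35, -1)))) = Mul(6117, Add(-4373, Mul(Rational(1, 2), Rational(1, 35)))) = Mul(6117, Add(-4373, Rational(1, 70))) = Mul(6117, Rational(-306109, 70)) = Rational(-1872468753, 70)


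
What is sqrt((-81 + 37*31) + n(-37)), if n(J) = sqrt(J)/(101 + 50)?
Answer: sqrt(24305866 + 151*I*sqrt(37))/151 ≈ 32.65 + 0.0006169*I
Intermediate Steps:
n(J) = sqrt(J)/151
sqrt((-81 + 37*31) + n(-37)) = sqrt((-81 + 37*31) + sqrt(-37)/151) = sqrt((-81 + 1147) + (I*sqrt(37))/151) = sqrt(1066 + I*sqrt(37)/151)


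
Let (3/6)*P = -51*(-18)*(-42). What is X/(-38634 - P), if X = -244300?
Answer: -122150/19239 ≈ -6.3491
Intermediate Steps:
P = -77112 (P = 2*(-51*(-18)*(-42)) = 2*(918*(-42)) = 2*(-38556) = -77112)
X/(-38634 - P) = -244300/(-38634 - 1*(-77112)) = -244300/(-38634 + 77112) = -244300/38478 = -244300*1/38478 = -122150/19239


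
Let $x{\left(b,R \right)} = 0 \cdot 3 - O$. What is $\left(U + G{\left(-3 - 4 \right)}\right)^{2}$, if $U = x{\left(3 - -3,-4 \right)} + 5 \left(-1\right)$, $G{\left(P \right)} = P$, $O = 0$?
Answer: $144$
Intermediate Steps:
$x{\left(b,R \right)} = 0$ ($x{\left(b,R \right)} = 0 \cdot 3 - 0 = 0 + 0 = 0$)
$U = -5$ ($U = 0 + 5 \left(-1\right) = 0 - 5 = -5$)
$\left(U + G{\left(-3 - 4 \right)}\right)^{2} = \left(-5 - 7\right)^{2} = \left(-12\right)^{2} = 144$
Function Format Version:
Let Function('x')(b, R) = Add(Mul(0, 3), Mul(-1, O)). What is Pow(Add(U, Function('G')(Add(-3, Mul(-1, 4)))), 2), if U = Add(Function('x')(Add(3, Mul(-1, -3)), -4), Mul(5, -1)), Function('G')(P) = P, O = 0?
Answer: 144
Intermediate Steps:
Function('x')(b, R) = 0 (Function('x')(b, R) = Add(Mul(0, 3), Mul(-1, 0)) = Add(0, 0) = 0)
U = -5 (U = Add(0, Mul(5, -1)) = Add(0, -5) = -5)
Pow(Add(U, Function('G')(Add(-3, Mul(-1, 4)))), 2) = Pow(Add(-5, Add(-3, Mul(-1, 4))), 2) = Pow(Add(-5, Add(-3, -4)), 2) = Pow(Add(-5, -7), 2) = Pow(-12, 2) = 144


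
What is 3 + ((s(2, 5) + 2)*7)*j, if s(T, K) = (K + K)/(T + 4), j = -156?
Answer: -4001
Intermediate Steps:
s(T, K) = 2*K/(4 + T) (s(T, K) = (2*K)/(4 + T) = 2*K/(4 + T))
3 + ((s(2, 5) + 2)*7)*j = 3 + ((2*5/(4 + 2) + 2)*7)*(-156) = 3 + ((2*5/6 + 2)*7)*(-156) = 3 + ((2*5*(⅙) + 2)*7)*(-156) = 3 + ((5/3 + 2)*7)*(-156) = 3 + ((11/3)*7)*(-156) = 3 + (77/3)*(-156) = 3 - 4004 = -4001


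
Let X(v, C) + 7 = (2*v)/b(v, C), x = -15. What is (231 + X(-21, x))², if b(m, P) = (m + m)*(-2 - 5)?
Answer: 2455489/49 ≈ 50112.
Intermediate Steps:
b(m, P) = -14*m (b(m, P) = (2*m)*(-7) = -14*m)
X(v, C) = -50/7 (X(v, C) = -7 + (2*v)/((-14*v)) = -7 + (2*v)*(-1/(14*v)) = -7 - ⅐ = -50/7)
(231 + X(-21, x))² = (231 - 50/7)² = (1567/7)² = 2455489/49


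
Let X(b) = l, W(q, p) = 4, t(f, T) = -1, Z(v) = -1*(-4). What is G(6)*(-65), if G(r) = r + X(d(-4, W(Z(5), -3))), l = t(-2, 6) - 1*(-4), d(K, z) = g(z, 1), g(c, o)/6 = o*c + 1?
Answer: -585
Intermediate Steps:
Z(v) = 4
g(c, o) = 6 + 6*c*o (g(c, o) = 6*(o*c + 1) = 6*(c*o + 1) = 6*(1 + c*o) = 6 + 6*c*o)
d(K, z) = 6 + 6*z (d(K, z) = 6 + 6*z*1 = 6 + 6*z)
l = 3 (l = -1 - 1*(-4) = -1 + 4 = 3)
X(b) = 3
G(r) = 3 + r (G(r) = r + 3 = 3 + r)
G(6)*(-65) = (3 + 6)*(-65) = 9*(-65) = -585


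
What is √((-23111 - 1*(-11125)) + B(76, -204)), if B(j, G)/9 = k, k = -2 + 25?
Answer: I*√11779 ≈ 108.53*I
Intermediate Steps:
k = 23
B(j, G) = 207 (B(j, G) = 9*23 = 207)
√((-23111 - 1*(-11125)) + B(76, -204)) = √((-23111 - 1*(-11125)) + 207) = √((-23111 + 11125) + 207) = √(-11986 + 207) = √(-11779) = I*√11779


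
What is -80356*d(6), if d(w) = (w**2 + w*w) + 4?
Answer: -6107056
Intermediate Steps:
d(w) = 4 + 2*w**2 (d(w) = (w**2 + w**2) + 4 = 2*w**2 + 4 = 4 + 2*w**2)
-80356*d(6) = -80356*(4 + 2*6**2) = -80356*(4 + 2*36) = -80356*(4 + 72) = -80356*76 = -6107056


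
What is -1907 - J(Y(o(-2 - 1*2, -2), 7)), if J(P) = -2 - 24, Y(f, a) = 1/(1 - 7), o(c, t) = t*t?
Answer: -1881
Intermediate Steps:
o(c, t) = t²
Y(f, a) = -⅙ (Y(f, a) = 1/(-6) = -⅙)
J(P) = -26
-1907 - J(Y(o(-2 - 1*2, -2), 7)) = -1907 - 1*(-26) = -1907 + 26 = -1881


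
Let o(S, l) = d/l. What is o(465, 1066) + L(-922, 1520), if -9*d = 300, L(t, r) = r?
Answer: 2430430/1599 ≈ 1520.0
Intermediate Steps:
d = -100/3 (d = -1/9*300 = -100/3 ≈ -33.333)
o(S, l) = -100/(3*l)
o(465, 1066) + L(-922, 1520) = -100/3/1066 + 1520 = -100/3*1/1066 + 1520 = -50/1599 + 1520 = 2430430/1599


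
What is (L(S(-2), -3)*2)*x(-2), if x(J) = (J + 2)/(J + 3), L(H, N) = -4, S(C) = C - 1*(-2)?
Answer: 0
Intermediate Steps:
S(C) = 2 + C (S(C) = C + 2 = 2 + C)
x(J) = (2 + J)/(3 + J)
(L(S(-2), -3)*2)*x(-2) = (-4*2)*((2 - 2)/(3 - 2)) = -8*0/1 = -8*0 = 0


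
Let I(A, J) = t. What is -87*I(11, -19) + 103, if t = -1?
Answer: 190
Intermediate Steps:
I(A, J) = -1
-87*I(11, -19) + 103 = -87*(-1) + 103 = 87 + 103 = 190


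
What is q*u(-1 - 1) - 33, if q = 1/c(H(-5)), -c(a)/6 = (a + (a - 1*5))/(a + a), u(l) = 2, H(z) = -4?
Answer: -1295/39 ≈ -33.205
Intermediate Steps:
c(a) = -3*(-5 + 2*a)/a (c(a) = -6*(a + (a - 1*5))/(a + a) = -6*(a + (a - 5))/(2*a) = -6*(a + (-5 + a))*1/(2*a) = -6*(-5 + 2*a)*1/(2*a) = -3*(-5 + 2*a)/a)
q = -4/39 (q = 1/(-6 + 15/(-4)) = 1/(-6 + 15*(-¼)) = 1/(-6 - 15/4) = 1/(-39/4) = -4/39 ≈ -0.10256)
q*u(-1 - 1) - 33 = -4/39*2 - 33 = -8/39 - 33 = -1295/39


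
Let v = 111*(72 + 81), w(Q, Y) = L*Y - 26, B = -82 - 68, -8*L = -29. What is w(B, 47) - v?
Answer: -134709/8 ≈ -16839.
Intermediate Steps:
L = 29/8 (L = -1/8*(-29) = 29/8 ≈ 3.6250)
B = -150
w(Q, Y) = -26 + 29*Y/8 (w(Q, Y) = 29*Y/8 - 26 = -26 + 29*Y/8)
v = 16983 (v = 111*153 = 16983)
w(B, 47) - v = (-26 + (29/8)*47) - 1*16983 = (-26 + 1363/8) - 16983 = 1155/8 - 16983 = -134709/8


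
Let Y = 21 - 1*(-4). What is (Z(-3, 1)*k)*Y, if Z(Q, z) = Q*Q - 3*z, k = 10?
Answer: 1500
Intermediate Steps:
Z(Q, z) = Q² - 3*z
Y = 25 (Y = 21 + 4 = 25)
(Z(-3, 1)*k)*Y = (((-3)² - 3*1)*10)*25 = ((9 - 3)*10)*25 = (6*10)*25 = 60*25 = 1500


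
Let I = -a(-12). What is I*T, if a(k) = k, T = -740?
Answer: -8880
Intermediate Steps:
I = 12 (I = -1*(-12) = 12)
I*T = 12*(-740) = -8880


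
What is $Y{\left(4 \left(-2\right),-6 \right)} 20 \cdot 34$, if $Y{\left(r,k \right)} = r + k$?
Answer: $-9520$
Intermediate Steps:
$Y{\left(r,k \right)} = k + r$
$Y{\left(4 \left(-2\right),-6 \right)} 20 \cdot 34 = \left(-6 + 4 \left(-2\right)\right) 20 \cdot 34 = \left(-6 - 8\right) 20 \cdot 34 = \left(-14\right) 20 \cdot 34 = \left(-280\right) 34 = -9520$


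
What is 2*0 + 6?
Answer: 6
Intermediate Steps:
2*0 + 6 = 0 + 6 = 6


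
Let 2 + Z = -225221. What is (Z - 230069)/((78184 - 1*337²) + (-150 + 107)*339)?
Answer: 75882/8327 ≈ 9.1128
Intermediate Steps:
Z = -225223 (Z = -2 - 225221 = -225223)
(Z - 230069)/((78184 - 1*337²) + (-150 + 107)*339) = (-225223 - 230069)/((78184 - 1*337²) + (-150 + 107)*339) = -455292/((78184 - 1*113569) - 43*339) = -455292/((78184 - 113569) - 14577) = -455292/(-35385 - 14577) = -455292/(-49962) = -455292*(-1/49962) = 75882/8327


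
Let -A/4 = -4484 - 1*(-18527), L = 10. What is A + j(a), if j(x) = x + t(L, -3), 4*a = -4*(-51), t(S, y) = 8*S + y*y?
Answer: -56032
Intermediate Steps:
t(S, y) = y**2 + 8*S (t(S, y) = 8*S + y**2 = y**2 + 8*S)
a = 51 (a = (-4*(-51))/4 = (1/4)*204 = 51)
j(x) = 89 + x (j(x) = x + ((-3)**2 + 8*10) = x + (9 + 80) = x + 89 = 89 + x)
A = -56172 (A = -4*(-4484 - 1*(-18527)) = -4*(-4484 + 18527) = -4*14043 = -56172)
A + j(a) = -56172 + (89 + 51) = -56172 + 140 = -56032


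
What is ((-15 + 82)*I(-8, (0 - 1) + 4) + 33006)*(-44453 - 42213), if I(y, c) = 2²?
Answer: -2883724484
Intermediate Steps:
I(y, c) = 4
((-15 + 82)*I(-8, (0 - 1) + 4) + 33006)*(-44453 - 42213) = ((-15 + 82)*4 + 33006)*(-44453 - 42213) = (67*4 + 33006)*(-86666) = (268 + 33006)*(-86666) = 33274*(-86666) = -2883724484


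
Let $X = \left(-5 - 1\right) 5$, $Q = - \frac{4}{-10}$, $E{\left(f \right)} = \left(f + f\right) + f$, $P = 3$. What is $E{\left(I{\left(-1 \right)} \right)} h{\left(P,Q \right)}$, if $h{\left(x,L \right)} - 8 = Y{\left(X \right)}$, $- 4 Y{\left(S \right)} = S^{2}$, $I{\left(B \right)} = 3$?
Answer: $-1953$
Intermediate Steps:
$E{\left(f \right)} = 3 f$ ($E{\left(f \right)} = 2 f + f = 3 f$)
$Q = \frac{2}{5}$ ($Q = \left(-4\right) \left(- \frac{1}{10}\right) = \frac{2}{5} \approx 0.4$)
$X = -30$ ($X = \left(-6\right) 5 = -30$)
$Y{\left(S \right)} = - \frac{S^{2}}{4}$
$h{\left(x,L \right)} = -217$ ($h{\left(x,L \right)} = 8 - \frac{\left(-30\right)^{2}}{4} = 8 - 225 = -217$)
$E{\left(I{\left(-1 \right)} \right)} h{\left(P,Q \right)} = 3 \cdot 3 \left(-217\right) = 9 \left(-217\right) = -1953$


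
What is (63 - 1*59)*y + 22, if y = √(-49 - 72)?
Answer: 22 + 44*I ≈ 22.0 + 44.0*I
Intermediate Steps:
y = 11*I (y = √(-121) = 11*I ≈ 11.0*I)
(63 - 1*59)*y + 22 = (63 - 1*59)*(11*I) + 22 = (63 - 59)*(11*I) + 22 = 4*(11*I) + 22 = 44*I + 22 = 22 + 44*I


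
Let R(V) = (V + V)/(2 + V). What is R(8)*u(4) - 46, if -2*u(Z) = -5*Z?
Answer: -30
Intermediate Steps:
R(V) = 2*V/(2 + V) (R(V) = (2*V)/(2 + V) = 2*V/(2 + V))
u(Z) = 5*Z/2 (u(Z) = -(-5)*Z/2 = 5*Z/2)
R(8)*u(4) - 46 = (2*8/(2 + 8))*((5/2)*4) - 46 = (2*8/10)*10 - 46 = (2*8*(⅒))*10 - 46 = (8/5)*10 - 46 = 16 - 46 = -30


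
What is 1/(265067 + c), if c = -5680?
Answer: 1/259387 ≈ 3.8552e-6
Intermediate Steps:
1/(265067 + c) = 1/(265067 - 5680) = 1/259387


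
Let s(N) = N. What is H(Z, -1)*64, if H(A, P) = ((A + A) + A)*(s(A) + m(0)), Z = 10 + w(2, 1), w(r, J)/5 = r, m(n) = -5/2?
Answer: 67200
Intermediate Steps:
m(n) = -5/2 (m(n) = -5*1/2 = -5/2)
w(r, J) = 5*r
Z = 20 (Z = 10 + 5*2 = 10 + 10 = 20)
H(A, P) = 3*A*(-5/2 + A) (H(A, P) = ((A + A) + A)*(A - 5/2) = (2*A + A)*(-5/2 + A) = (3*A)*(-5/2 + A) = 3*A*(-5/2 + A))
H(Z, -1)*64 = ((3/2)*20*(-5 + 2*20))*64 = ((3/2)*20*(-5 + 40))*64 = ((3/2)*20*35)*64 = 1050*64 = 67200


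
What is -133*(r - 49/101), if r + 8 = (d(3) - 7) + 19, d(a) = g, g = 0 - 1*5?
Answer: 19950/101 ≈ 197.52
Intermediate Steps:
g = -5 (g = 0 - 5 = -5)
d(a) = -5
r = -1 (r = -8 + ((-5 - 7) + 19) = -8 + (-12 + 19) = -8 + 7 = -1)
-133*(r - 49/101) = -133*(-1 - 49/101) = -133*(-150/101) = 19950/101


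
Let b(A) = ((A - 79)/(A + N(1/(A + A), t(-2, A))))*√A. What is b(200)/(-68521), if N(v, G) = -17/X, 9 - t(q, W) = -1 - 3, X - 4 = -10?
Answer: -7260*√2/83390057 ≈ -0.00012312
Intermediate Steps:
X = -6 (X = 4 - 10 = -6)
t(q, W) = 13 (t(q, W) = 9 - (-1 - 3) = 9 - 1*(-4) = 9 + 4 = 13)
N(v, G) = 17/6 (N(v, G) = -17/(-6) = -17*(-⅙) = 17/6)
b(A) = √A*(-79 + A)/(17/6 + A) (b(A) = ((A - 79)/(A + 17/6))*√A = ((-79 + A)/(17/6 + A))*√A = √A*(-79 + A)/(17/6 + A))
b(200)/(-68521) = (6*√200*(-79 + 200)/(17 + 6*200))/(-68521) = (6*(10*√2)*121/(17 + 1200))*(-1/68521) = (6*(10*√2)*121/1217)*(-1/68521) = (6*(10*√2)*(1/1217)*121)*(-1/68521) = (7260*√2/1217)*(-1/68521) = -7260*√2/83390057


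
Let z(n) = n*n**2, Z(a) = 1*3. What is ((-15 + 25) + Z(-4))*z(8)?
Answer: 6656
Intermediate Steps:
Z(a) = 3
z(n) = n**3
((-15 + 25) + Z(-4))*z(8) = ((-15 + 25) + 3)*8**3 = (10 + 3)*512 = 13*512 = 6656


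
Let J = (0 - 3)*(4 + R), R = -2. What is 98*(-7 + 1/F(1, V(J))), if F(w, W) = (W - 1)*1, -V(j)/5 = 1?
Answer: -2107/3 ≈ -702.33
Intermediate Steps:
J = -6 (J = (0 - 3)*(4 - 2) = -3*2 = -6)
V(j) = -5 (V(j) = -5*1 = -5)
F(w, W) = -1 + W (F(w, W) = (-1 + W)*1 = -1 + W)
98*(-7 + 1/F(1, V(J))) = 98*(-7 + 1/(-1 - 5)) = 98*(-7 + 1/(-6)) = 98*(-7 - ⅙) = 98*(-43/6) = -2107/3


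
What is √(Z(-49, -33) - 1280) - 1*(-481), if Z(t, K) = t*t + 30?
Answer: 481 + √1151 ≈ 514.93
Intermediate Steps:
Z(t, K) = 30 + t² (Z(t, K) = t² + 30 = 30 + t²)
√(Z(-49, -33) - 1280) - 1*(-481) = √((30 + (-49)²) - 1280) - 1*(-481) = √((30 + 2401) - 1280) + 481 = √(2431 - 1280) + 481 = √1151 + 481 = 481 + √1151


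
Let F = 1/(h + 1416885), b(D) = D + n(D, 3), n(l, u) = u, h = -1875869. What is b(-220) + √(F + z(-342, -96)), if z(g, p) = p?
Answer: -217 + I*√5055991608890/229492 ≈ -217.0 + 9.798*I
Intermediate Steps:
b(D) = 3 + D (b(D) = D + 3 = 3 + D)
F = -1/458984 (F = 1/(-1875869 + 1416885) = 1/(-458984) = -1/458984 ≈ -2.1787e-6)
b(-220) + √(F + z(-342, -96)) = (3 - 220) + √(-1/458984 - 96) = -217 + √(-44062465/458984) = -217 + I*√5055991608890/229492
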